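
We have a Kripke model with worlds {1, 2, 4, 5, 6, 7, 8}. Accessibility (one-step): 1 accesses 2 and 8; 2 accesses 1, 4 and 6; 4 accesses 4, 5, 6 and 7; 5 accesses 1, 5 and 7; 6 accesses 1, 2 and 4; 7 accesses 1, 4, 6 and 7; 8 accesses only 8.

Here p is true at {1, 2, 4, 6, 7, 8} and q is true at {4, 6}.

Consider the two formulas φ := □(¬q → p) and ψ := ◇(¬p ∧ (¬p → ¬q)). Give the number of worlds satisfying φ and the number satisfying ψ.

5 and 2

For □(¬q → p):
1: successors {2, 8}; ¬q → p there: 2:T, 8:T. ✓
2: successors {1, 4, 6}; ¬q → p there: 1:T, 4:T, 6:T. ✓
4: successors {4, 5, 6, 7}; ¬q → p there: 4:T, 5:F, 6:T, 7:T. ✗
5: successors {1, 5, 7}; ¬q → p there: 1:T, 5:F, 7:T. ✗
6: successors {1, 2, 4}; ¬q → p there: 1:T, 2:T, 4:T. ✓
7: successors {1, 4, 6, 7}; ¬q → p there: 1:T, 4:T, 6:T, 7:T. ✓
8: successors {8}; ¬q → p there: 8:T. ✓
— 5 worlds.
For ◇(¬p ∧ (¬p → ¬q)):
1: successors {2, 8}; ¬p ∧ (¬p → ¬q) there: 2:F, 8:F. ✗
2: successors {1, 4, 6}; ¬p ∧ (¬p → ¬q) there: 1:F, 4:F, 6:F. ✗
4: successors {4, 5, 6, 7}; ¬p ∧ (¬p → ¬q) there: 4:F, 5:T, 6:F, 7:F. ✓
5: successors {1, 5, 7}; ¬p ∧ (¬p → ¬q) there: 1:F, 5:T, 7:F. ✓
6: successors {1, 2, 4}; ¬p ∧ (¬p → ¬q) there: 1:F, 2:F, 4:F. ✗
7: successors {1, 4, 6, 7}; ¬p ∧ (¬p → ¬q) there: 1:F, 4:F, 6:F, 7:F. ✗
8: successors {8}; ¬p ∧ (¬p → ¬q) there: 8:F. ✗
— 2 worlds.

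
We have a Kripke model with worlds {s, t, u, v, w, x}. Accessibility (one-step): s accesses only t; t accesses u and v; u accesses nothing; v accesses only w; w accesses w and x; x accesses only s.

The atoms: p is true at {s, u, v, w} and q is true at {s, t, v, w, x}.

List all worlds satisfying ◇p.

{t, v, w, x}

s: successors {t}; p there: t:F. ✗
t: successors {u, v}; p there: u:T, v:T. ✓
u: no successors, so ◇p fails. ✗
v: successors {w}; p there: w:T. ✓
w: successors {w, x}; p there: w:T, x:F. ✓
x: successors {s}; p there: s:T. ✓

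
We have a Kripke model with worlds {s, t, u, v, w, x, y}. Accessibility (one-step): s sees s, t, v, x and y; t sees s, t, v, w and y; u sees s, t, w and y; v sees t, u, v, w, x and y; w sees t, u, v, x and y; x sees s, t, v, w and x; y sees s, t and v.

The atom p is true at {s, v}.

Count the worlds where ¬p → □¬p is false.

5

s: ¬p is F, □¬p is F. ✓
t: ¬p is T, □¬p is F. ✗
u: ¬p is T, □¬p is F. ✗
v: ¬p is F, □¬p is F. ✓
w: ¬p is T, □¬p is F. ✗
x: ¬p is T, □¬p is F. ✗
y: ¬p is T, □¬p is F. ✗
Satisfying worlds: {s, v}.
So ¬p → □¬p fails at the other 5 worlds.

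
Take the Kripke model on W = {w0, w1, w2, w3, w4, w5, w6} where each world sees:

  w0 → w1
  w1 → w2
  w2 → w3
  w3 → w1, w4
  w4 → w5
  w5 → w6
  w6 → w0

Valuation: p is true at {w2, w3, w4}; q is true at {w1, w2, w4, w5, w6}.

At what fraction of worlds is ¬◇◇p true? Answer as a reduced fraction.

3/7

w0: ◇◇p is T. ✗
w1: ◇◇p is T. ✗
w2: ◇◇p is T. ✗
w3: ◇◇p is T. ✗
w4: ◇◇p is F. ✓
w5: ◇◇p is F. ✓
w6: ◇◇p is F. ✓
That's 3 of 7 worlds, so 3/7.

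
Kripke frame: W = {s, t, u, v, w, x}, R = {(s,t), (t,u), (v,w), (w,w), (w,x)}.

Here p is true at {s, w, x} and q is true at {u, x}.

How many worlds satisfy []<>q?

s: successors {t}; <>q there: t:T. ✓
t: successors {u}; <>q there: u:F. ✗
u: no successors, so []<>q holds vacuously. ✓
v: successors {w}; <>q there: w:T. ✓
w: successors {w, x}; <>q there: w:T, x:F. ✗
x: no successors, so []<>q holds vacuously. ✓
Satisfying worlds: {s, u, v, x}.

4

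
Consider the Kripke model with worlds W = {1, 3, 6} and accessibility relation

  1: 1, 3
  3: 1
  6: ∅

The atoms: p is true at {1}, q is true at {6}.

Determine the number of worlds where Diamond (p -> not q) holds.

2

1: successors {1, 3}; p -> not q there: 1:T, 3:T. ✓
3: successors {1}; p -> not q there: 1:T. ✓
6: no successors, so Diamond (p -> not q) fails. ✗
Satisfying worlds: {1, 3}.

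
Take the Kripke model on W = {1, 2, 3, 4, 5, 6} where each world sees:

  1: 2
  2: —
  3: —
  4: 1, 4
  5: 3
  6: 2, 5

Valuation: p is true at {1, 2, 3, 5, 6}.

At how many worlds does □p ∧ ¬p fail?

6

1: □p is T, ¬p is F. ✗
2: □p is T, ¬p is F. ✗
3: □p is T, ¬p is F. ✗
4: □p is F, ¬p is T. ✗
5: □p is T, ¬p is F. ✗
6: □p is T, ¬p is F. ✗
Satisfying worlds: ∅.
So □p ∧ ¬p fails at the other 6 worlds.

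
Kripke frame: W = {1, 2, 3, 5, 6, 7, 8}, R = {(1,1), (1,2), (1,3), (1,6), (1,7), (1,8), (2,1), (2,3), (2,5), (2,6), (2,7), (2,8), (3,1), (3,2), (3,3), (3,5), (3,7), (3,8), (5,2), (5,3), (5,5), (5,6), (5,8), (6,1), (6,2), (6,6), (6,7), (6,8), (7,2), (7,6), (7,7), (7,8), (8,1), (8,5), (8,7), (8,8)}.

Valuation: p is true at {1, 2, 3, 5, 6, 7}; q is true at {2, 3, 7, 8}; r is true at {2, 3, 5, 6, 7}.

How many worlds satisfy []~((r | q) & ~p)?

0

1: successors {1, 2, 3, 6, 7, 8}; ~((r | q) & ~p) there: 1:T, 2:T, 3:T, 6:T, 7:T, 8:F. ✗
2: successors {1, 3, 5, 6, 7, 8}; ~((r | q) & ~p) there: 1:T, 3:T, 5:T, 6:T, 7:T, 8:F. ✗
3: successors {1, 2, 3, 5, 7, 8}; ~((r | q) & ~p) there: 1:T, 2:T, 3:T, 5:T, 7:T, 8:F. ✗
5: successors {2, 3, 5, 6, 8}; ~((r | q) & ~p) there: 2:T, 3:T, 5:T, 6:T, 8:F. ✗
6: successors {1, 2, 6, 7, 8}; ~((r | q) & ~p) there: 1:T, 2:T, 6:T, 7:T, 8:F. ✗
7: successors {2, 6, 7, 8}; ~((r | q) & ~p) there: 2:T, 6:T, 7:T, 8:F. ✗
8: successors {1, 5, 7, 8}; ~((r | q) & ~p) there: 1:T, 5:T, 7:T, 8:F. ✗
Satisfying worlds: ∅.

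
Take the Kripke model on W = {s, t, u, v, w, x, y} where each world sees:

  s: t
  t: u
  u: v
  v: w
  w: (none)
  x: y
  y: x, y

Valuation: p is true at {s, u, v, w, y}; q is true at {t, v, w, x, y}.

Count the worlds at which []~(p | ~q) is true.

2

s: successors {t}; ~(p | ~q) there: t:T. ✓
t: successors {u}; ~(p | ~q) there: u:F. ✗
u: successors {v}; ~(p | ~q) there: v:F. ✗
v: successors {w}; ~(p | ~q) there: w:F. ✗
w: no successors, so []~(p | ~q) holds vacuously. ✓
x: successors {y}; ~(p | ~q) there: y:F. ✗
y: successors {x, y}; ~(p | ~q) there: x:T, y:F. ✗
Satisfying worlds: {s, w}.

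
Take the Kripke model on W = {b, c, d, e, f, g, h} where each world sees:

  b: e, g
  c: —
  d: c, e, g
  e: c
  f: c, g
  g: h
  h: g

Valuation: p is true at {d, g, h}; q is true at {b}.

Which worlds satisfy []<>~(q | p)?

b: successors {e, g}; <>~(q | p) there: e:T, g:F. ✗
c: no successors, so []<>~(q | p) holds vacuously. ✓
d: successors {c, e, g}; <>~(q | p) there: c:F, e:T, g:F. ✗
e: successors {c}; <>~(q | p) there: c:F. ✗
f: successors {c, g}; <>~(q | p) there: c:F, g:F. ✗
g: successors {h}; <>~(q | p) there: h:F. ✗
h: successors {g}; <>~(q | p) there: g:F. ✗

{c}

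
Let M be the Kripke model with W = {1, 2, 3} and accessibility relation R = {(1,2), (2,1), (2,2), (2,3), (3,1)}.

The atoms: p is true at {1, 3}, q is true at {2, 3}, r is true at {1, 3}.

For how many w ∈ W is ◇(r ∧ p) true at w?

2

1: successors {2}; r ∧ p there: 2:F. ✗
2: successors {1, 2, 3}; r ∧ p there: 1:T, 2:F, 3:T. ✓
3: successors {1}; r ∧ p there: 1:T. ✓
Satisfying worlds: {2, 3}.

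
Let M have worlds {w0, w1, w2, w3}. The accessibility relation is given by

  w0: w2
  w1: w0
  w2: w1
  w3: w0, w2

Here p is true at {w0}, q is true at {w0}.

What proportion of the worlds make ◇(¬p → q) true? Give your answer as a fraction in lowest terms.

1/2

w0: successors {w2}; ¬p → q there: w2:F. ✗
w1: successors {w0}; ¬p → q there: w0:T. ✓
w2: successors {w1}; ¬p → q there: w1:F. ✗
w3: successors {w0, w2}; ¬p → q there: w0:T, w2:F. ✓
That's 2 of 4 worlds, so 2/4 = 1/2.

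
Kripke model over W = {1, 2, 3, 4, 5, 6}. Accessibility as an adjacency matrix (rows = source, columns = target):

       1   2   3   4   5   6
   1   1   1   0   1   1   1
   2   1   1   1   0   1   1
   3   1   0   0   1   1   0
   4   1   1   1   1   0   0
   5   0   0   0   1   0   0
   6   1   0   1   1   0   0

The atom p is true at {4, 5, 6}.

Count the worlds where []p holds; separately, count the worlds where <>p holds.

For []p:
1: successors {1, 2, 4, 5, 6}; p there: 1:F, 2:F, 4:T, 5:T, 6:T. ✗
2: successors {1, 2, 3, 5, 6}; p there: 1:F, 2:F, 3:F, 5:T, 6:T. ✗
3: successors {1, 4, 5}; p there: 1:F, 4:T, 5:T. ✗
4: successors {1, 2, 3, 4}; p there: 1:F, 2:F, 3:F, 4:T. ✗
5: successors {4}; p there: 4:T. ✓
6: successors {1, 3, 4}; p there: 1:F, 3:F, 4:T. ✗
— 1 world.
For <>p:
1: successors {1, 2, 4, 5, 6}; p there: 1:F, 2:F, 4:T, 5:T, 6:T. ✓
2: successors {1, 2, 3, 5, 6}; p there: 1:F, 2:F, 3:F, 5:T, 6:T. ✓
3: successors {1, 4, 5}; p there: 1:F, 4:T, 5:T. ✓
4: successors {1, 2, 3, 4}; p there: 1:F, 2:F, 3:F, 4:T. ✓
5: successors {4}; p there: 4:T. ✓
6: successors {1, 3, 4}; p there: 1:F, 3:F, 4:T. ✓
— 6 worlds.

1 and 6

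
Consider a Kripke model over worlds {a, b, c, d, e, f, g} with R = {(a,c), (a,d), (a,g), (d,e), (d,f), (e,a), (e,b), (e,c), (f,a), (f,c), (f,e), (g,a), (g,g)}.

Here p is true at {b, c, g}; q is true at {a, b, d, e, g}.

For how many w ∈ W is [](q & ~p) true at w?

a: successors {c, d, g}; q & ~p there: c:F, d:T, g:F. ✗
b: no successors, so [](q & ~p) holds vacuously. ✓
c: no successors, so [](q & ~p) holds vacuously. ✓
d: successors {e, f}; q & ~p there: e:T, f:F. ✗
e: successors {a, b, c}; q & ~p there: a:T, b:F, c:F. ✗
f: successors {a, c, e}; q & ~p there: a:T, c:F, e:T. ✗
g: successors {a, g}; q & ~p there: a:T, g:F. ✗
Satisfying worlds: {b, c}.

2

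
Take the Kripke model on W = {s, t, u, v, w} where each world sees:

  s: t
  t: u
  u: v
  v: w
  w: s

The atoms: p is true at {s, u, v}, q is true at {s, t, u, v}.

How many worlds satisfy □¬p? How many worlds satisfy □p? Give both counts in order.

2 and 3

For □¬p:
s: successors {t}; ¬p there: t:T. ✓
t: successors {u}; ¬p there: u:F. ✗
u: successors {v}; ¬p there: v:F. ✗
v: successors {w}; ¬p there: w:T. ✓
w: successors {s}; ¬p there: s:F. ✗
— 2 worlds.
For □p:
s: successors {t}; p there: t:F. ✗
t: successors {u}; p there: u:T. ✓
u: successors {v}; p there: v:T. ✓
v: successors {w}; p there: w:F. ✗
w: successors {s}; p there: s:T. ✓
— 3 worlds.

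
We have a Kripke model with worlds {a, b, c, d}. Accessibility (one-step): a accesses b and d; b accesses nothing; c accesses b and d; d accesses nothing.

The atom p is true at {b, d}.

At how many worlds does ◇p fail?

a: successors {b, d}; p there: b:T, d:T. ✓
b: no successors, so ◇p fails. ✗
c: successors {b, d}; p there: b:T, d:T. ✓
d: no successors, so ◇p fails. ✗
Satisfying worlds: {a, c}.
So ◇p fails at the other 2 worlds.

2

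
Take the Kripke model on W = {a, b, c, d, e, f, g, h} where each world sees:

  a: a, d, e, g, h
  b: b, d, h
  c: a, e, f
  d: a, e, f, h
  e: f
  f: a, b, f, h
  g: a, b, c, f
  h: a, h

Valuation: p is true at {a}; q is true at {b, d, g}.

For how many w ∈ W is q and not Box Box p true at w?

a: q is F, not Box Box p is T. ✗
b: q is T, not Box Box p is T. ✓
c: q is F, not Box Box p is T. ✗
d: q is T, not Box Box p is T. ✓
e: q is F, not Box Box p is T. ✗
f: q is F, not Box Box p is T. ✗
g: q is T, not Box Box p is T. ✓
h: q is F, not Box Box p is T. ✗
Satisfying worlds: {b, d, g}.

3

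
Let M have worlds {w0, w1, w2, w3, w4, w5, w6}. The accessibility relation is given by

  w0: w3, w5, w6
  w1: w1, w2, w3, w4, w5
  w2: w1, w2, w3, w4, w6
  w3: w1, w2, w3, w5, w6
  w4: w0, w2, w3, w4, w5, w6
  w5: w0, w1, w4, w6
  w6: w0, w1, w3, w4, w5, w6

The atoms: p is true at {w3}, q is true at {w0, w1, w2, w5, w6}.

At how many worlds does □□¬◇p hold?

0

w0: successors {w3, w5, w6}; □¬◇p there: w3:F, w5:F, w6:F. ✗
w1: successors {w1, w2, w3, w4, w5}; □¬◇p there: w1:F, w2:F, w3:F, w4:F, w5:F. ✗
w2: successors {w1, w2, w3, w4, w6}; □¬◇p there: w1:F, w2:F, w3:F, w4:F, w6:F. ✗
w3: successors {w1, w2, w3, w5, w6}; □¬◇p there: w1:F, w2:F, w3:F, w5:F, w6:F. ✗
w4: successors {w0, w2, w3, w4, w5, w6}; □¬◇p there: w0:F, w2:F, w3:F, w4:F, w5:F, w6:F. ✗
w5: successors {w0, w1, w4, w6}; □¬◇p there: w0:F, w1:F, w4:F, w6:F. ✗
w6: successors {w0, w1, w3, w4, w5, w6}; □¬◇p there: w0:F, w1:F, w3:F, w4:F, w5:F, w6:F. ✗
Satisfying worlds: ∅.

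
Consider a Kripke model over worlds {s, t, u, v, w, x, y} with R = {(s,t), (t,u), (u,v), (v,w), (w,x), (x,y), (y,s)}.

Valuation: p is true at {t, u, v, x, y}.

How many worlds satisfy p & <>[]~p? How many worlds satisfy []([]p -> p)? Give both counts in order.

2 and 5

For p & <>[]~p:
s: p is F, <>[]~p is F. ✗
t: p is T, <>[]~p is F. ✗
u: p is T, <>[]~p is T. ✓
v: p is T, <>[]~p is F. ✗
w: p is F, <>[]~p is F. ✗
x: p is T, <>[]~p is T. ✓
y: p is T, <>[]~p is F. ✗
— 2 worlds.
For []([]p -> p):
s: successors {t}; []p -> p there: t:T. ✓
t: successors {u}; []p -> p there: u:T. ✓
u: successors {v}; []p -> p there: v:T. ✓
v: successors {w}; []p -> p there: w:F. ✗
w: successors {x}; []p -> p there: x:T. ✓
x: successors {y}; []p -> p there: y:T. ✓
y: successors {s}; []p -> p there: s:F. ✗
— 5 worlds.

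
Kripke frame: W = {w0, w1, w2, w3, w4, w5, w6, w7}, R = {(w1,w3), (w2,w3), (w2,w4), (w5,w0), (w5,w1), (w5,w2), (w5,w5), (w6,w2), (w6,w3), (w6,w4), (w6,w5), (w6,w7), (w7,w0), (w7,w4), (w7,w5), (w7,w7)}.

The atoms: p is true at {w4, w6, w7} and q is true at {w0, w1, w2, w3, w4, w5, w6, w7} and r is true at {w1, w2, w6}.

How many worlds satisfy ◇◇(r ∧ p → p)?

3

w0: no successors, so ◇◇(r ∧ p → p) fails. ✗
w1: successors {w3}; ◇(r ∧ p → p) there: w3:F. ✗
w2: successors {w3, w4}; ◇(r ∧ p → p) there: w3:F, w4:F. ✗
w3: no successors, so ◇◇(r ∧ p → p) fails. ✗
w4: no successors, so ◇◇(r ∧ p → p) fails. ✗
w5: successors {w0, w1, w2, w5}; ◇(r ∧ p → p) there: w0:F, w1:T, w2:T, w5:T. ✓
w6: successors {w2, w3, w4, w5, w7}; ◇(r ∧ p → p) there: w2:T, w3:F, w4:F, w5:T, w7:T. ✓
w7: successors {w0, w4, w5, w7}; ◇(r ∧ p → p) there: w0:F, w4:F, w5:T, w7:T. ✓
Satisfying worlds: {w5, w6, w7}.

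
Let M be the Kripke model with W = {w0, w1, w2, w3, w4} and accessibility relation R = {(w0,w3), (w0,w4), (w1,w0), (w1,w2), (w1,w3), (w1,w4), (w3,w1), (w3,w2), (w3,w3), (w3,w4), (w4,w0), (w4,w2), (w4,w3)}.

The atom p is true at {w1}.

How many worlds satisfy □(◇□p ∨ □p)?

3

w0: successors {w3, w4}; ◇□p ∨ □p there: w3:T, w4:T. ✓
w1: successors {w0, w2, w3, w4}; ◇□p ∨ □p there: w0:F, w2:T, w3:T, w4:T. ✗
w2: no successors, so □(◇□p ∨ □p) holds vacuously. ✓
w3: successors {w1, w2, w3, w4}; ◇□p ∨ □p there: w1:T, w2:T, w3:T, w4:T. ✓
w4: successors {w0, w2, w3}; ◇□p ∨ □p there: w0:F, w2:T, w3:T. ✗
Satisfying worlds: {w0, w2, w3}.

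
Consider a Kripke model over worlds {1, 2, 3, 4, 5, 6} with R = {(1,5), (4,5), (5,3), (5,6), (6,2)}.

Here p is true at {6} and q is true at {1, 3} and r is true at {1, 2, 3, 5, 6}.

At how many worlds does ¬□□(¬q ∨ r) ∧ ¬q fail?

6

1: ¬□□(¬q ∨ r) is F, ¬q is F. ✗
2: ¬□□(¬q ∨ r) is F, ¬q is T. ✗
3: ¬□□(¬q ∨ r) is F, ¬q is F. ✗
4: ¬□□(¬q ∨ r) is F, ¬q is T. ✗
5: ¬□□(¬q ∨ r) is F, ¬q is T. ✗
6: ¬□□(¬q ∨ r) is F, ¬q is T. ✗
Satisfying worlds: ∅.
So ¬□□(¬q ∨ r) ∧ ¬q fails at the other 6 worlds.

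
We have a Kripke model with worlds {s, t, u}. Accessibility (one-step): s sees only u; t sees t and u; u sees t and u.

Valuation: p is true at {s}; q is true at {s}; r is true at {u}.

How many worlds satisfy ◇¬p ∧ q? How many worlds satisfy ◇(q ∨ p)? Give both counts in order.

1 and 0

For ◇¬p ∧ q:
s: ◇¬p is T, q is T. ✓
t: ◇¬p is T, q is F. ✗
u: ◇¬p is T, q is F. ✗
— 1 world.
For ◇(q ∨ p):
s: successors {u}; q ∨ p there: u:F. ✗
t: successors {t, u}; q ∨ p there: t:F, u:F. ✗
u: successors {t, u}; q ∨ p there: t:F, u:F. ✗
— 0 worlds.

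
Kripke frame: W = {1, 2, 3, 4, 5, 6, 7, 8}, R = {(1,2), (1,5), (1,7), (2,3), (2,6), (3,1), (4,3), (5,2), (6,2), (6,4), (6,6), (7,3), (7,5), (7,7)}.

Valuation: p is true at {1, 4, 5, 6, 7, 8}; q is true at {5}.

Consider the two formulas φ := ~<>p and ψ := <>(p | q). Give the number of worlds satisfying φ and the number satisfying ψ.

For ~<>p:
1: <>p is T. ✗
2: <>p is T. ✗
3: <>p is T. ✗
4: <>p is F. ✓
5: <>p is F. ✓
6: <>p is T. ✗
7: <>p is T. ✗
8: <>p is F. ✓
— 3 worlds.
For <>(p | q):
1: successors {2, 5, 7}; p | q there: 2:F, 5:T, 7:T. ✓
2: successors {3, 6}; p | q there: 3:F, 6:T. ✓
3: successors {1}; p | q there: 1:T. ✓
4: successors {3}; p | q there: 3:F. ✗
5: successors {2}; p | q there: 2:F. ✗
6: successors {2, 4, 6}; p | q there: 2:F, 4:T, 6:T. ✓
7: successors {3, 5, 7}; p | q there: 3:F, 5:T, 7:T. ✓
8: no successors, so <>(p | q) fails. ✗
— 5 worlds.

3 and 5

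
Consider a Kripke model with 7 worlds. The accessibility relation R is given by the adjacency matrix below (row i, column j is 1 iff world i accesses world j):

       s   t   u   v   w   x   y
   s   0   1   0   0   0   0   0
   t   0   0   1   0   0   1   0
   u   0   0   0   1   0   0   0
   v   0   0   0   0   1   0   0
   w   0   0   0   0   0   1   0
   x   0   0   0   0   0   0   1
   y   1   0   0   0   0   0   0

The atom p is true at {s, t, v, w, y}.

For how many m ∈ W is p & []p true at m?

3

s: p is T, []p is T. ✓
t: p is T, []p is F. ✗
u: p is F, []p is T. ✗
v: p is T, []p is T. ✓
w: p is T, []p is F. ✗
x: p is F, []p is T. ✗
y: p is T, []p is T. ✓
Satisfying worlds: {s, v, y}.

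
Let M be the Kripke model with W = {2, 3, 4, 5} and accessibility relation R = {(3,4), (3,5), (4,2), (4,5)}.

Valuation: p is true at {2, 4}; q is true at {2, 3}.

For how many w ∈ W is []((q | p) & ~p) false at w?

2: no successors, so []((q | p) & ~p) holds vacuously. ✓
3: successors {4, 5}; (q | p) & ~p there: 4:F, 5:F. ✗
4: successors {2, 5}; (q | p) & ~p there: 2:F, 5:F. ✗
5: no successors, so []((q | p) & ~p) holds vacuously. ✓
Satisfying worlds: {2, 5}.
So []((q | p) & ~p) fails at the other 2 worlds.

2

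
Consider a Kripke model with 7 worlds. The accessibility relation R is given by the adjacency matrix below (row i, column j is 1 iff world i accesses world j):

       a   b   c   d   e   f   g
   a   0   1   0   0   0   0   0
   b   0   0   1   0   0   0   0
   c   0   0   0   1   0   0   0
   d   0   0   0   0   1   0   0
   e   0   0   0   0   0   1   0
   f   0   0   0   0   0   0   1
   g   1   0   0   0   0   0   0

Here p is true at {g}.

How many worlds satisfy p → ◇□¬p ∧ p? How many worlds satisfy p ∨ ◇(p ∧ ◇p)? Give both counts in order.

For p → ◇□¬p ∧ p:
a: p is F, ◇□¬p ∧ p is F. ✓
b: p is F, ◇□¬p ∧ p is F. ✓
c: p is F, ◇□¬p ∧ p is F. ✓
d: p is F, ◇□¬p ∧ p is F. ✓
e: p is F, ◇□¬p ∧ p is F. ✓
f: p is F, ◇□¬p ∧ p is F. ✓
g: p is T, ◇□¬p ∧ p is T. ✓
— 7 worlds.
For p ∨ ◇(p ∧ ◇p):
a: p is F, ◇(p ∧ ◇p) is F. ✗
b: p is F, ◇(p ∧ ◇p) is F. ✗
c: p is F, ◇(p ∧ ◇p) is F. ✗
d: p is F, ◇(p ∧ ◇p) is F. ✗
e: p is F, ◇(p ∧ ◇p) is F. ✗
f: p is F, ◇(p ∧ ◇p) is F. ✗
g: p is T, ◇(p ∧ ◇p) is F. ✓
— 1 world.

7 and 1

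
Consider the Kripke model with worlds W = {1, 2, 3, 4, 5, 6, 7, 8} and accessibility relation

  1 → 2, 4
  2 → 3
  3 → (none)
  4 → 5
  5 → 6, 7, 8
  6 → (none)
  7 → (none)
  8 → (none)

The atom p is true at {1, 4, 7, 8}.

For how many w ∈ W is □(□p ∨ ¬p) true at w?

7

1: successors {2, 4}; □p ∨ ¬p there: 2:T, 4:F. ✗
2: successors {3}; □p ∨ ¬p there: 3:T. ✓
3: no successors, so □(□p ∨ ¬p) holds vacuously. ✓
4: successors {5}; □p ∨ ¬p there: 5:T. ✓
5: successors {6, 7, 8}; □p ∨ ¬p there: 6:T, 7:T, 8:T. ✓
6: no successors, so □(□p ∨ ¬p) holds vacuously. ✓
7: no successors, so □(□p ∨ ¬p) holds vacuously. ✓
8: no successors, so □(□p ∨ ¬p) holds vacuously. ✓
Satisfying worlds: {2, 3, 4, 5, 6, 7, 8}.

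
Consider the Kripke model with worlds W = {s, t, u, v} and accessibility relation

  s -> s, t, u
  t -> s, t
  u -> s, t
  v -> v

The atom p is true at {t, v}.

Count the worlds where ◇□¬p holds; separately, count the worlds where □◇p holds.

For ◇□¬p:
s: successors {s, t, u}; □¬p there: s:F, t:F, u:F. ✗
t: successors {s, t}; □¬p there: s:F, t:F. ✗
u: successors {s, t}; □¬p there: s:F, t:F. ✗
v: successors {v}; □¬p there: v:F. ✗
— 0 worlds.
For □◇p:
s: successors {s, t, u}; ◇p there: s:T, t:T, u:T. ✓
t: successors {s, t}; ◇p there: s:T, t:T. ✓
u: successors {s, t}; ◇p there: s:T, t:T. ✓
v: successors {v}; ◇p there: v:T. ✓
— 4 worlds.

0 and 4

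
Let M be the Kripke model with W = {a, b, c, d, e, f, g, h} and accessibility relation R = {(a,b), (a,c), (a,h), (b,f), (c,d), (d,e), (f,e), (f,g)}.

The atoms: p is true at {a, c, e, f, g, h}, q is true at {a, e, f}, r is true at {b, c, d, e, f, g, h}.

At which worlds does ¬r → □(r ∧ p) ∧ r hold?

{b, c, d, e, f, g, h}

a: ¬r is T, □(r ∧ p) ∧ r is F. ✗
b: ¬r is F, □(r ∧ p) ∧ r is T. ✓
c: ¬r is F, □(r ∧ p) ∧ r is F. ✓
d: ¬r is F, □(r ∧ p) ∧ r is T. ✓
e: ¬r is F, □(r ∧ p) ∧ r is T. ✓
f: ¬r is F, □(r ∧ p) ∧ r is T. ✓
g: ¬r is F, □(r ∧ p) ∧ r is T. ✓
h: ¬r is F, □(r ∧ p) ∧ r is T. ✓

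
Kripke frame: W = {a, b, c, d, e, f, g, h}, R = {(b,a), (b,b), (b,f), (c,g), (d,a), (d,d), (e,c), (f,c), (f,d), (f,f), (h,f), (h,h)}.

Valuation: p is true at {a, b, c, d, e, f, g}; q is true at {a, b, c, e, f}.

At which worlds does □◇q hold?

a: no successors, so □◇q holds vacuously. ✓
b: successors {a, b, f}; ◇q there: a:F, b:T, f:T. ✗
c: successors {g}; ◇q there: g:F. ✗
d: successors {a, d}; ◇q there: a:F, d:T. ✗
e: successors {c}; ◇q there: c:F. ✗
f: successors {c, d, f}; ◇q there: c:F, d:T, f:T. ✗
g: no successors, so □◇q holds vacuously. ✓
h: successors {f, h}; ◇q there: f:T, h:T. ✓

{a, g, h}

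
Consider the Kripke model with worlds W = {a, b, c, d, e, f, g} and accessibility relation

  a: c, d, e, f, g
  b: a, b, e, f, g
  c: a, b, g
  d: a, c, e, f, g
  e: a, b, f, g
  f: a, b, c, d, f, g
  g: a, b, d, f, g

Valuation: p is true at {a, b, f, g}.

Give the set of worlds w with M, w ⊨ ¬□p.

a: □p is F. ✓
b: □p is F. ✓
c: □p is T. ✗
d: □p is F. ✓
e: □p is T. ✗
f: □p is F. ✓
g: □p is F. ✓

{a, b, d, f, g}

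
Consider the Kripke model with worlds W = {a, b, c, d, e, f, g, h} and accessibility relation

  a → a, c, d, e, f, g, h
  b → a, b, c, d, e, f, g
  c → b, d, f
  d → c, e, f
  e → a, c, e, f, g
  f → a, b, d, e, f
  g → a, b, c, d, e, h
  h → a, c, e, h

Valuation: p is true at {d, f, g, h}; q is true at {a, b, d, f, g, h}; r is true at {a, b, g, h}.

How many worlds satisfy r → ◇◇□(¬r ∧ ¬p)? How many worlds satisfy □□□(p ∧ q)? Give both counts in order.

For r → ◇◇□(¬r ∧ ¬p):
a: r is T, ◇◇□(¬r ∧ ¬p) is F. ✗
b: r is T, ◇◇□(¬r ∧ ¬p) is F. ✗
c: r is F, ◇◇□(¬r ∧ ¬p) is F. ✓
d: r is F, ◇◇□(¬r ∧ ¬p) is F. ✓
e: r is F, ◇◇□(¬r ∧ ¬p) is F. ✓
f: r is F, ◇◇□(¬r ∧ ¬p) is F. ✓
g: r is T, ◇◇□(¬r ∧ ¬p) is F. ✗
h: r is T, ◇◇□(¬r ∧ ¬p) is F. ✗
— 4 worlds.
For □□□(p ∧ q):
a: successors {a, c, d, e, f, g, h}; □□(p ∧ q) there: a:F, c:F, d:F, e:F, f:F, g:F, h:F. ✗
b: successors {a, b, c, d, e, f, g}; □□(p ∧ q) there: a:F, b:F, c:F, d:F, e:F, f:F, g:F. ✗
c: successors {b, d, f}; □□(p ∧ q) there: b:F, d:F, f:F. ✗
d: successors {c, e, f}; □□(p ∧ q) there: c:F, e:F, f:F. ✗
e: successors {a, c, e, f, g}; □□(p ∧ q) there: a:F, c:F, e:F, f:F, g:F. ✗
f: successors {a, b, d, e, f}; □□(p ∧ q) there: a:F, b:F, d:F, e:F, f:F. ✗
g: successors {a, b, c, d, e, h}; □□(p ∧ q) there: a:F, b:F, c:F, d:F, e:F, h:F. ✗
h: successors {a, c, e, h}; □□(p ∧ q) there: a:F, c:F, e:F, h:F. ✗
— 0 worlds.

4 and 0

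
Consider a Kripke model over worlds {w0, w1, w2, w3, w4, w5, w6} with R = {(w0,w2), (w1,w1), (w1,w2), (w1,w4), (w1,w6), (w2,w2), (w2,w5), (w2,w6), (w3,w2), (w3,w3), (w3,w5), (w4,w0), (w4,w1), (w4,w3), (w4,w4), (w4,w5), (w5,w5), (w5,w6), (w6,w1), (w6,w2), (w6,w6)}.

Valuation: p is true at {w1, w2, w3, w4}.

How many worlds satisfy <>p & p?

w0: <>p is T, p is F. ✗
w1: <>p is T, p is T. ✓
w2: <>p is T, p is T. ✓
w3: <>p is T, p is T. ✓
w4: <>p is T, p is T. ✓
w5: <>p is F, p is F. ✗
w6: <>p is T, p is F. ✗
Satisfying worlds: {w1, w2, w3, w4}.

4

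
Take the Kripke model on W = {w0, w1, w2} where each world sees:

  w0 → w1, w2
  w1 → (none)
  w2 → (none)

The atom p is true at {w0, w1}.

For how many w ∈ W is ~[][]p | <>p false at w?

2

w0: ~[][]p is F, <>p is T. ✓
w1: ~[][]p is F, <>p is F. ✗
w2: ~[][]p is F, <>p is F. ✗
Satisfying worlds: {w0}.
So ~[][]p | <>p fails at the other 2 worlds.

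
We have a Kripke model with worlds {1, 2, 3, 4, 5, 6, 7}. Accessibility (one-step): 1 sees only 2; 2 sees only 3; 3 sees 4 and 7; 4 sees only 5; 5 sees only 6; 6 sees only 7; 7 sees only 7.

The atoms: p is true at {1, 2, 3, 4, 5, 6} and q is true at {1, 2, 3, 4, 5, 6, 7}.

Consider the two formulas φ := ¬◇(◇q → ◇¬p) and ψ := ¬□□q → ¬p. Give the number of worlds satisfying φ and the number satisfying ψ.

2 and 7

For ¬◇(◇q → ◇¬p):
1: ◇(◇q → ◇¬p) is F. ✓
2: ◇(◇q → ◇¬p) is T. ✗
3: ◇(◇q → ◇¬p) is T. ✗
4: ◇(◇q → ◇¬p) is F. ✓
5: ◇(◇q → ◇¬p) is T. ✗
6: ◇(◇q → ◇¬p) is T. ✗
7: ◇(◇q → ◇¬p) is T. ✗
— 2 worlds.
For ¬□□q → ¬p:
1: ¬□□q is F, ¬p is F. ✓
2: ¬□□q is F, ¬p is F. ✓
3: ¬□□q is F, ¬p is F. ✓
4: ¬□□q is F, ¬p is F. ✓
5: ¬□□q is F, ¬p is F. ✓
6: ¬□□q is F, ¬p is F. ✓
7: ¬□□q is F, ¬p is T. ✓
— 7 worlds.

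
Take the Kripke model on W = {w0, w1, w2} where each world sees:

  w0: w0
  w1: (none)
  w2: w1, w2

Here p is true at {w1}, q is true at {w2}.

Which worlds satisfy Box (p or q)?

w0: successors {w0}; p or q there: w0:F. ✗
w1: no successors, so Box (p or q) holds vacuously. ✓
w2: successors {w1, w2}; p or q there: w1:T, w2:T. ✓

{w1, w2}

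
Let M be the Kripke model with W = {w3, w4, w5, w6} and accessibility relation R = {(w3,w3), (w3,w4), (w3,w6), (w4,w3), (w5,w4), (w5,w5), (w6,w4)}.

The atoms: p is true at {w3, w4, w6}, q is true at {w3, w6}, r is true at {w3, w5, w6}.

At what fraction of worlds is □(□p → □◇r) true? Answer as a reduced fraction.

w3: successors {w3, w4, w6}; □p → □◇r there: w3:F, w4:T, w6:T. ✗
w4: successors {w3}; □p → □◇r there: w3:F. ✗
w5: successors {w4, w5}; □p → □◇r there: w4:T, w5:T. ✓
w6: successors {w4}; □p → □◇r there: w4:T. ✓
That's 2 of 4 worlds, so 2/4 = 1/2.

1/2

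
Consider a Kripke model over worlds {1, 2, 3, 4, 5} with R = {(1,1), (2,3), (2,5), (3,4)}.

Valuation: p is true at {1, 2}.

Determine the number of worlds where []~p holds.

4

1: successors {1}; ~p there: 1:F. ✗
2: successors {3, 5}; ~p there: 3:T, 5:T. ✓
3: successors {4}; ~p there: 4:T. ✓
4: no successors, so []~p holds vacuously. ✓
5: no successors, so []~p holds vacuously. ✓
Satisfying worlds: {2, 3, 4, 5}.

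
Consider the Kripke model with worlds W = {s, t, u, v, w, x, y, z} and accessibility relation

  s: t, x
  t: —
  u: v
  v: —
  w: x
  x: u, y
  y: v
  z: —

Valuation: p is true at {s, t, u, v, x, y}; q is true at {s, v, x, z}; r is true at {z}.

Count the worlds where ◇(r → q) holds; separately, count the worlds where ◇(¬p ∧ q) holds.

5 and 0

For ◇(r → q):
s: successors {t, x}; r → q there: t:T, x:T. ✓
t: no successors, so ◇(r → q) fails. ✗
u: successors {v}; r → q there: v:T. ✓
v: no successors, so ◇(r → q) fails. ✗
w: successors {x}; r → q there: x:T. ✓
x: successors {u, y}; r → q there: u:T, y:T. ✓
y: successors {v}; r → q there: v:T. ✓
z: no successors, so ◇(r → q) fails. ✗
— 5 worlds.
For ◇(¬p ∧ q):
s: successors {t, x}; ¬p ∧ q there: t:F, x:F. ✗
t: no successors, so ◇(¬p ∧ q) fails. ✗
u: successors {v}; ¬p ∧ q there: v:F. ✗
v: no successors, so ◇(¬p ∧ q) fails. ✗
w: successors {x}; ¬p ∧ q there: x:F. ✗
x: successors {u, y}; ¬p ∧ q there: u:F, y:F. ✗
y: successors {v}; ¬p ∧ q there: v:F. ✗
z: no successors, so ◇(¬p ∧ q) fails. ✗
— 0 worlds.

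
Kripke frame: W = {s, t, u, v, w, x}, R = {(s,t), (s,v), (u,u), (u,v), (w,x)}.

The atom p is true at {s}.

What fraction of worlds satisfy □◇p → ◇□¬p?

s: □◇p is F, ◇□¬p is T. ✓
t: □◇p is T, ◇□¬p is F. ✗
u: □◇p is F, ◇□¬p is T. ✓
v: □◇p is T, ◇□¬p is F. ✗
w: □◇p is F, ◇□¬p is T. ✓
x: □◇p is T, ◇□¬p is F. ✗
That's 3 of 6 worlds, so 3/6 = 1/2.

1/2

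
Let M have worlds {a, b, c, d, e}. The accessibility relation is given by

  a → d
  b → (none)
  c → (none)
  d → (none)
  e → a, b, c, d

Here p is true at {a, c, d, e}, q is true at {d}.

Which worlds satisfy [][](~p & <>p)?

{a, b, c, d}

a: successors {d}; [](~p & <>p) there: d:T. ✓
b: no successors, so [][](~p & <>p) holds vacuously. ✓
c: no successors, so [][](~p & <>p) holds vacuously. ✓
d: no successors, so [][](~p & <>p) holds vacuously. ✓
e: successors {a, b, c, d}; [](~p & <>p) there: a:F, b:T, c:T, d:T. ✗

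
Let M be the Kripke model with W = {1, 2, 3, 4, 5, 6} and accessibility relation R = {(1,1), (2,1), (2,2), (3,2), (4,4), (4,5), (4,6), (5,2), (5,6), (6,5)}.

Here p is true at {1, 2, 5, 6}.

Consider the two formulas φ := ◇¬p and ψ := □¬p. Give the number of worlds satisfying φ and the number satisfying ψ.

For ◇¬p:
1: successors {1}; ¬p there: 1:F. ✗
2: successors {1, 2}; ¬p there: 1:F, 2:F. ✗
3: successors {2}; ¬p there: 2:F. ✗
4: successors {4, 5, 6}; ¬p there: 4:T, 5:F, 6:F. ✓
5: successors {2, 6}; ¬p there: 2:F, 6:F. ✗
6: successors {5}; ¬p there: 5:F. ✗
— 1 world.
For □¬p:
1: successors {1}; ¬p there: 1:F. ✗
2: successors {1, 2}; ¬p there: 1:F, 2:F. ✗
3: successors {2}; ¬p there: 2:F. ✗
4: successors {4, 5, 6}; ¬p there: 4:T, 5:F, 6:F. ✗
5: successors {2, 6}; ¬p there: 2:F, 6:F. ✗
6: successors {5}; ¬p there: 5:F. ✗
— 0 worlds.

1 and 0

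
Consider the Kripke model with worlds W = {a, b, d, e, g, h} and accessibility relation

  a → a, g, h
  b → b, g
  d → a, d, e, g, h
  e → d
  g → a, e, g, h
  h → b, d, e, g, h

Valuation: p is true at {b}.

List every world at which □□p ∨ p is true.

{b}

a: □□p is F, p is F. ✗
b: □□p is F, p is T. ✓
d: □□p is F, p is F. ✗
e: □□p is F, p is F. ✗
g: □□p is F, p is F. ✗
h: □□p is F, p is F. ✗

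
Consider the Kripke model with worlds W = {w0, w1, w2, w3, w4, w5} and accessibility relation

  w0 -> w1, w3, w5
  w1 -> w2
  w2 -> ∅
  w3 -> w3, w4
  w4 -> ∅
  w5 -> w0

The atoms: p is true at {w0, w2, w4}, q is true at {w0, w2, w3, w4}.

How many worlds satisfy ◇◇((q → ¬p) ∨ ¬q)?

w0: successors {w1, w3, w5}; ◇((q → ¬p) ∨ ¬q) there: w1:F, w3:T, w5:F. ✓
w1: successors {w2}; ◇((q → ¬p) ∨ ¬q) there: w2:F. ✗
w2: no successors, so ◇◇((q → ¬p) ∨ ¬q) fails. ✗
w3: successors {w3, w4}; ◇((q → ¬p) ∨ ¬q) there: w3:T, w4:F. ✓
w4: no successors, so ◇◇((q → ¬p) ∨ ¬q) fails. ✗
w5: successors {w0}; ◇((q → ¬p) ∨ ¬q) there: w0:T. ✓
Satisfying worlds: {w0, w3, w5}.

3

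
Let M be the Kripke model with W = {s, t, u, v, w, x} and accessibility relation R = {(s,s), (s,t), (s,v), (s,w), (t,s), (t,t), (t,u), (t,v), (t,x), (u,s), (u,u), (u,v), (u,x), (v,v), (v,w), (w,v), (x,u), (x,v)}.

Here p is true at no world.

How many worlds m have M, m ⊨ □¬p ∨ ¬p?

s: □¬p is T, ¬p is T. ✓
t: □¬p is T, ¬p is T. ✓
u: □¬p is T, ¬p is T. ✓
v: □¬p is T, ¬p is T. ✓
w: □¬p is T, ¬p is T. ✓
x: □¬p is T, ¬p is T. ✓
Satisfying worlds: {s, t, u, v, w, x}.

6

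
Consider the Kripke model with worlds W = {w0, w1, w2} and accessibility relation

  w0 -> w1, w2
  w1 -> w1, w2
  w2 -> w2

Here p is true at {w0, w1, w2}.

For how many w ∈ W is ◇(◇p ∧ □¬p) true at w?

w0: successors {w1, w2}; ◇p ∧ □¬p there: w1:F, w2:F. ✗
w1: successors {w1, w2}; ◇p ∧ □¬p there: w1:F, w2:F. ✗
w2: successors {w2}; ◇p ∧ □¬p there: w2:F. ✗
Satisfying worlds: ∅.

0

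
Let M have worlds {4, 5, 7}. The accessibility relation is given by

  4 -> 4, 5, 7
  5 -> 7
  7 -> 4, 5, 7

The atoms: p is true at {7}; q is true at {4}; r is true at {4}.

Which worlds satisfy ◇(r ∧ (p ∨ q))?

4: successors {4, 5, 7}; r ∧ (p ∨ q) there: 4:T, 5:F, 7:F. ✓
5: successors {7}; r ∧ (p ∨ q) there: 7:F. ✗
7: successors {4, 5, 7}; r ∧ (p ∨ q) there: 4:T, 5:F, 7:F. ✓

{4, 7}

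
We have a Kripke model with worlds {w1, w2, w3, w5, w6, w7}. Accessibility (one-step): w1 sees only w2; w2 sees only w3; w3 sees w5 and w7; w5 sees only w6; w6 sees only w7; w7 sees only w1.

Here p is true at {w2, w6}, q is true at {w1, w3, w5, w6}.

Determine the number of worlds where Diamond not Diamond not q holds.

3

w1: successors {w2}; not Diamond not q there: w2:T. ✓
w2: successors {w3}; not Diamond not q there: w3:F. ✗
w3: successors {w5, w7}; not Diamond not q there: w5:T, w7:T. ✓
w5: successors {w6}; not Diamond not q there: w6:F. ✗
w6: successors {w7}; not Diamond not q there: w7:T. ✓
w7: successors {w1}; not Diamond not q there: w1:F. ✗
Satisfying worlds: {w1, w3, w6}.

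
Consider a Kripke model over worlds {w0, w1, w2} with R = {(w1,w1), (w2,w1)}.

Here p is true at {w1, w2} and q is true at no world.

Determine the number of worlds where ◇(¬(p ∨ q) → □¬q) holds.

2

w0: no successors, so ◇(¬(p ∨ q) → □¬q) fails. ✗
w1: successors {w1}; ¬(p ∨ q) → □¬q there: w1:T. ✓
w2: successors {w1}; ¬(p ∨ q) → □¬q there: w1:T. ✓
Satisfying worlds: {w1, w2}.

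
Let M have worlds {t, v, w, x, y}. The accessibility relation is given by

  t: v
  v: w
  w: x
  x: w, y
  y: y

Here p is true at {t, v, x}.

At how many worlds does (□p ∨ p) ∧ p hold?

t: □p ∨ p is T, p is T. ✓
v: □p ∨ p is T, p is T. ✓
w: □p ∨ p is T, p is F. ✗
x: □p ∨ p is T, p is T. ✓
y: □p ∨ p is F, p is F. ✗
Satisfying worlds: {t, v, x}.

3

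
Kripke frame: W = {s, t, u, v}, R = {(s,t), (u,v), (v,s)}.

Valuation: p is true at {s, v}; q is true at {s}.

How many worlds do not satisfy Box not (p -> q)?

2

s: successors {t}; not (p -> q) there: t:F. ✗
t: no successors, so Box not (p -> q) holds vacuously. ✓
u: successors {v}; not (p -> q) there: v:T. ✓
v: successors {s}; not (p -> q) there: s:F. ✗
Satisfying worlds: {t, u}.
So Box not (p -> q) fails at the other 2 worlds.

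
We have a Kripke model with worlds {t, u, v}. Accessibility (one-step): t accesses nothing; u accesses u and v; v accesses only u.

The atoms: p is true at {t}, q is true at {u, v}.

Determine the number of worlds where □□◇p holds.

t: no successors, so □□◇p holds vacuously. ✓
u: successors {u, v}; □◇p there: u:F, v:F. ✗
v: successors {u}; □◇p there: u:F. ✗
Satisfying worlds: {t}.

1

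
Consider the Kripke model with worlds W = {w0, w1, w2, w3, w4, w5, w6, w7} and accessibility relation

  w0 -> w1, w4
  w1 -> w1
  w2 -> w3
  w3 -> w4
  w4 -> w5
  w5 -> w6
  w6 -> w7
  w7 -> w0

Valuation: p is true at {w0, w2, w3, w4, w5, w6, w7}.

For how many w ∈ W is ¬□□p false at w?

5

w0: □□p is F. ✓
w1: □□p is F. ✓
w2: □□p is T. ✗
w3: □□p is T. ✗
w4: □□p is T. ✗
w5: □□p is T. ✗
w6: □□p is T. ✗
w7: □□p is F. ✓
Satisfying worlds: {w0, w1, w7}.
So ¬□□p fails at the other 5 worlds.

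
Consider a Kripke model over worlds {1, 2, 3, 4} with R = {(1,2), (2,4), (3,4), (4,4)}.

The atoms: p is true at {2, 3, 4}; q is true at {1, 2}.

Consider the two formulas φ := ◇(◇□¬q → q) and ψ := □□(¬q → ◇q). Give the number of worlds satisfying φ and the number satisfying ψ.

1 and 0

For ◇(◇□¬q → q):
1: successors {2}; ◇□¬q → q there: 2:T. ✓
2: successors {4}; ◇□¬q → q there: 4:F. ✗
3: successors {4}; ◇□¬q → q there: 4:F. ✗
4: successors {4}; ◇□¬q → q there: 4:F. ✗
— 1 world.
For □□(¬q → ◇q):
1: successors {2}; □(¬q → ◇q) there: 2:F. ✗
2: successors {4}; □(¬q → ◇q) there: 4:F. ✗
3: successors {4}; □(¬q → ◇q) there: 4:F. ✗
4: successors {4}; □(¬q → ◇q) there: 4:F. ✗
— 0 worlds.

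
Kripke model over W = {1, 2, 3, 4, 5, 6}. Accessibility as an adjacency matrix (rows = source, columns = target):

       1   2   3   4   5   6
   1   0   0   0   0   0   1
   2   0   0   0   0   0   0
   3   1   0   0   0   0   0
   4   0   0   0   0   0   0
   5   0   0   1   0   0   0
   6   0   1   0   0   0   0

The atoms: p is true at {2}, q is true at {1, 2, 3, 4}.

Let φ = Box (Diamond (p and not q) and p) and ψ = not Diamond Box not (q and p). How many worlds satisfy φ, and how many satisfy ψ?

For Box (Diamond (p and not q) and p):
1: successors {6}; Diamond (p and not q) and p there: 6:F. ✗
2: no successors, so Box (Diamond (p and not q) and p) holds vacuously. ✓
3: successors {1}; Diamond (p and not q) and p there: 1:F. ✗
4: no successors, so Box (Diamond (p and not q) and p) holds vacuously. ✓
5: successors {3}; Diamond (p and not q) and p there: 3:F. ✗
6: successors {2}; Diamond (p and not q) and p there: 2:F. ✗
— 2 worlds.
For not Diamond Box not (q and p):
1: Diamond Box not (q and p) is F. ✓
2: Diamond Box not (q and p) is F. ✓
3: Diamond Box not (q and p) is T. ✗
4: Diamond Box not (q and p) is F. ✓
5: Diamond Box not (q and p) is T. ✗
6: Diamond Box not (q and p) is T. ✗
— 3 worlds.

2 and 3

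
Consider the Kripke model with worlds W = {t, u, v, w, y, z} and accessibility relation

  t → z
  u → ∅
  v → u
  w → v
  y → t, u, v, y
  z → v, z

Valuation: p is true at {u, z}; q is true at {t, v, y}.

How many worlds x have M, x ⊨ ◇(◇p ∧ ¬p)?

t: successors {z}; ◇p ∧ ¬p there: z:F. ✗
u: no successors, so ◇(◇p ∧ ¬p) fails. ✗
v: successors {u}; ◇p ∧ ¬p there: u:F. ✗
w: successors {v}; ◇p ∧ ¬p there: v:T. ✓
y: successors {t, u, v, y}; ◇p ∧ ¬p there: t:T, u:F, v:T, y:T. ✓
z: successors {v, z}; ◇p ∧ ¬p there: v:T, z:F. ✓
Satisfying worlds: {w, y, z}.

3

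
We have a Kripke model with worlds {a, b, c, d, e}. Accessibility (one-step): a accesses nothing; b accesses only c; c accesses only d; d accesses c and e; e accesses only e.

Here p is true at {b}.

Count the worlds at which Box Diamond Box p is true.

1

a: no successors, so Box Diamond Box p holds vacuously. ✓
b: successors {c}; Diamond Box p there: c:F. ✗
c: successors {d}; Diamond Box p there: d:F. ✗
d: successors {c, e}; Diamond Box p there: c:F, e:F. ✗
e: successors {e}; Diamond Box p there: e:F. ✗
Satisfying worlds: {a}.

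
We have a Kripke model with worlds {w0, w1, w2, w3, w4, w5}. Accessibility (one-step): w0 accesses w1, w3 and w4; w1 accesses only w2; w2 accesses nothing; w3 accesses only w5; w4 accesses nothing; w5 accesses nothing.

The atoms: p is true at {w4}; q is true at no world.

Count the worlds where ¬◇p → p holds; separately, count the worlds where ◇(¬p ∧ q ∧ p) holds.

2 and 0

For ¬◇p → p:
w0: ¬◇p is F, p is F. ✓
w1: ¬◇p is T, p is F. ✗
w2: ¬◇p is T, p is F. ✗
w3: ¬◇p is T, p is F. ✗
w4: ¬◇p is T, p is T. ✓
w5: ¬◇p is T, p is F. ✗
— 2 worlds.
For ◇(¬p ∧ q ∧ p):
w0: successors {w1, w3, w4}; ¬p ∧ q ∧ p there: w1:F, w3:F, w4:F. ✗
w1: successors {w2}; ¬p ∧ q ∧ p there: w2:F. ✗
w2: no successors, so ◇(¬p ∧ q ∧ p) fails. ✗
w3: successors {w5}; ¬p ∧ q ∧ p there: w5:F. ✗
w4: no successors, so ◇(¬p ∧ q ∧ p) fails. ✗
w5: no successors, so ◇(¬p ∧ q ∧ p) fails. ✗
— 0 worlds.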